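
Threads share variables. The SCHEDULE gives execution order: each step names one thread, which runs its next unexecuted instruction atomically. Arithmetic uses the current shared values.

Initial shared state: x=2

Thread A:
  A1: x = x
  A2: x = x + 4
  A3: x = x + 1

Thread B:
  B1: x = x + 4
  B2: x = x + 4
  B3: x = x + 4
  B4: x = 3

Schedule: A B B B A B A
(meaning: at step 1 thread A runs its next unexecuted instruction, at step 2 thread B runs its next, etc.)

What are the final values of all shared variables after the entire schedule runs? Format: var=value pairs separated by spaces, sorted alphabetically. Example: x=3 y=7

Answer: x=4

Derivation:
Step 1: thread A executes A1 (x = x). Shared: x=2. PCs: A@1 B@0
Step 2: thread B executes B1 (x = x + 4). Shared: x=6. PCs: A@1 B@1
Step 3: thread B executes B2 (x = x + 4). Shared: x=10. PCs: A@1 B@2
Step 4: thread B executes B3 (x = x + 4). Shared: x=14. PCs: A@1 B@3
Step 5: thread A executes A2 (x = x + 4). Shared: x=18. PCs: A@2 B@3
Step 6: thread B executes B4 (x = 3). Shared: x=3. PCs: A@2 B@4
Step 7: thread A executes A3 (x = x + 1). Shared: x=4. PCs: A@3 B@4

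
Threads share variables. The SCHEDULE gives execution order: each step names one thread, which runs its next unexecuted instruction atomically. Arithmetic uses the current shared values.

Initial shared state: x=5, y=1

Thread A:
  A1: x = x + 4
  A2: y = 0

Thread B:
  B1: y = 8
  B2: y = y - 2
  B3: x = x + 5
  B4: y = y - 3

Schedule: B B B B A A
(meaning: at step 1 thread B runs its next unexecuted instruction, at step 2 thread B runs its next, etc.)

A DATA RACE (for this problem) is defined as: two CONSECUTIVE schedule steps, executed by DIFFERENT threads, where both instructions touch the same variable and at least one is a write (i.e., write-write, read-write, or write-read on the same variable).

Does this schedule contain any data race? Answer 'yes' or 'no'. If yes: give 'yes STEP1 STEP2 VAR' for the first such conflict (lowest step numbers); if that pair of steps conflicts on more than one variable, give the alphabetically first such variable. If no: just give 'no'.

Steps 1,2: same thread (B). No race.
Steps 2,3: same thread (B). No race.
Steps 3,4: same thread (B). No race.
Steps 4,5: B(r=y,w=y) vs A(r=x,w=x). No conflict.
Steps 5,6: same thread (A). No race.

Answer: no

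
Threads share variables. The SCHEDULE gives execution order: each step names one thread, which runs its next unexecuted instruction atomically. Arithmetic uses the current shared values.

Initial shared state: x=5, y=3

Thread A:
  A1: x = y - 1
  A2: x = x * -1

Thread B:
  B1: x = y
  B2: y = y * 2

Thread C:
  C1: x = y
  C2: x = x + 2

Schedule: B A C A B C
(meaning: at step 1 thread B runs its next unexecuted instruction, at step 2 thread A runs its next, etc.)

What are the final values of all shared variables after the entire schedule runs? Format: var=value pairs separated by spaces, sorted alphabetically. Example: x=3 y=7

Step 1: thread B executes B1 (x = y). Shared: x=3 y=3. PCs: A@0 B@1 C@0
Step 2: thread A executes A1 (x = y - 1). Shared: x=2 y=3. PCs: A@1 B@1 C@0
Step 3: thread C executes C1 (x = y). Shared: x=3 y=3. PCs: A@1 B@1 C@1
Step 4: thread A executes A2 (x = x * -1). Shared: x=-3 y=3. PCs: A@2 B@1 C@1
Step 5: thread B executes B2 (y = y * 2). Shared: x=-3 y=6. PCs: A@2 B@2 C@1
Step 6: thread C executes C2 (x = x + 2). Shared: x=-1 y=6. PCs: A@2 B@2 C@2

Answer: x=-1 y=6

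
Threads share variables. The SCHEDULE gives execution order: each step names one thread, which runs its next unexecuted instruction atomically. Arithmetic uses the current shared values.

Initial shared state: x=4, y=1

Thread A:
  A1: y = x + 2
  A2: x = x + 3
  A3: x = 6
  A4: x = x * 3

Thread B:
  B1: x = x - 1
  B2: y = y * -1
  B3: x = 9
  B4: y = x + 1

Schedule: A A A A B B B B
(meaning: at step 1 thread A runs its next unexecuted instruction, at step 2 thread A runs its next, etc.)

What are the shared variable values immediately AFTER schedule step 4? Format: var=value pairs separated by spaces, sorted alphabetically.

Step 1: thread A executes A1 (y = x + 2). Shared: x=4 y=6. PCs: A@1 B@0
Step 2: thread A executes A2 (x = x + 3). Shared: x=7 y=6. PCs: A@2 B@0
Step 3: thread A executes A3 (x = 6). Shared: x=6 y=6. PCs: A@3 B@0
Step 4: thread A executes A4 (x = x * 3). Shared: x=18 y=6. PCs: A@4 B@0

Answer: x=18 y=6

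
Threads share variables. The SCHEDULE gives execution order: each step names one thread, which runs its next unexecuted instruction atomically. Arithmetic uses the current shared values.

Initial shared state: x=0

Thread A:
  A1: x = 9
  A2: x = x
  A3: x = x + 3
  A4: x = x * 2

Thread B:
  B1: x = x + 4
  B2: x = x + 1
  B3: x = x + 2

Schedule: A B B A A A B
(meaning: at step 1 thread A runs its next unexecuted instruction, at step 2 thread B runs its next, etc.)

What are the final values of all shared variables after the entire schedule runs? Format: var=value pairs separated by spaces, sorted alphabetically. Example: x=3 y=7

Step 1: thread A executes A1 (x = 9). Shared: x=9. PCs: A@1 B@0
Step 2: thread B executes B1 (x = x + 4). Shared: x=13. PCs: A@1 B@1
Step 3: thread B executes B2 (x = x + 1). Shared: x=14. PCs: A@1 B@2
Step 4: thread A executes A2 (x = x). Shared: x=14. PCs: A@2 B@2
Step 5: thread A executes A3 (x = x + 3). Shared: x=17. PCs: A@3 B@2
Step 6: thread A executes A4 (x = x * 2). Shared: x=34. PCs: A@4 B@2
Step 7: thread B executes B3 (x = x + 2). Shared: x=36. PCs: A@4 B@3

Answer: x=36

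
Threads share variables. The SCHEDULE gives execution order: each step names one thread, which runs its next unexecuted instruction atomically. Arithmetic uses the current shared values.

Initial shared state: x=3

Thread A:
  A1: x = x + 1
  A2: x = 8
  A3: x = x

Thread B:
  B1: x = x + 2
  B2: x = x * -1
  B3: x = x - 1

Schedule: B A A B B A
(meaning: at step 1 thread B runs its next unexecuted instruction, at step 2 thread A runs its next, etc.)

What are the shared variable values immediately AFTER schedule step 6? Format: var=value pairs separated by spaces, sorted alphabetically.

Answer: x=-9

Derivation:
Step 1: thread B executes B1 (x = x + 2). Shared: x=5. PCs: A@0 B@1
Step 2: thread A executes A1 (x = x + 1). Shared: x=6. PCs: A@1 B@1
Step 3: thread A executes A2 (x = 8). Shared: x=8. PCs: A@2 B@1
Step 4: thread B executes B2 (x = x * -1). Shared: x=-8. PCs: A@2 B@2
Step 5: thread B executes B3 (x = x - 1). Shared: x=-9. PCs: A@2 B@3
Step 6: thread A executes A3 (x = x). Shared: x=-9. PCs: A@3 B@3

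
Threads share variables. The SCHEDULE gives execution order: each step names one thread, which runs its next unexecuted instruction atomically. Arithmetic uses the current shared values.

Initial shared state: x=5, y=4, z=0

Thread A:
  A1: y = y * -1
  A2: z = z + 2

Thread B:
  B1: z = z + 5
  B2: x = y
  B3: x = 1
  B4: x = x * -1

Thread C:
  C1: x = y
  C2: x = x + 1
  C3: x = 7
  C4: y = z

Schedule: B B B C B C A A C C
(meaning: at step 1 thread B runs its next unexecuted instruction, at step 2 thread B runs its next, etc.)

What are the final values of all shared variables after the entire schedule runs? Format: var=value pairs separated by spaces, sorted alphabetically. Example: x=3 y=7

Step 1: thread B executes B1 (z = z + 5). Shared: x=5 y=4 z=5. PCs: A@0 B@1 C@0
Step 2: thread B executes B2 (x = y). Shared: x=4 y=4 z=5. PCs: A@0 B@2 C@0
Step 3: thread B executes B3 (x = 1). Shared: x=1 y=4 z=5. PCs: A@0 B@3 C@0
Step 4: thread C executes C1 (x = y). Shared: x=4 y=4 z=5. PCs: A@0 B@3 C@1
Step 5: thread B executes B4 (x = x * -1). Shared: x=-4 y=4 z=5. PCs: A@0 B@4 C@1
Step 6: thread C executes C2 (x = x + 1). Shared: x=-3 y=4 z=5. PCs: A@0 B@4 C@2
Step 7: thread A executes A1 (y = y * -1). Shared: x=-3 y=-4 z=5. PCs: A@1 B@4 C@2
Step 8: thread A executes A2 (z = z + 2). Shared: x=-3 y=-4 z=7. PCs: A@2 B@4 C@2
Step 9: thread C executes C3 (x = 7). Shared: x=7 y=-4 z=7. PCs: A@2 B@4 C@3
Step 10: thread C executes C4 (y = z). Shared: x=7 y=7 z=7. PCs: A@2 B@4 C@4

Answer: x=7 y=7 z=7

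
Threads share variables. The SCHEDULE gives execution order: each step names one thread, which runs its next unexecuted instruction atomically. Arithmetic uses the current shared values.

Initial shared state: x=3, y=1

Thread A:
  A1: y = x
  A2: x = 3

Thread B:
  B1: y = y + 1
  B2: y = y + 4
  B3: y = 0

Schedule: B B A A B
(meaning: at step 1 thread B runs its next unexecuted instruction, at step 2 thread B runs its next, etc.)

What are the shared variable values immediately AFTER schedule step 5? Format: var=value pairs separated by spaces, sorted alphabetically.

Step 1: thread B executes B1 (y = y + 1). Shared: x=3 y=2. PCs: A@0 B@1
Step 2: thread B executes B2 (y = y + 4). Shared: x=3 y=6. PCs: A@0 B@2
Step 3: thread A executes A1 (y = x). Shared: x=3 y=3. PCs: A@1 B@2
Step 4: thread A executes A2 (x = 3). Shared: x=3 y=3. PCs: A@2 B@2
Step 5: thread B executes B3 (y = 0). Shared: x=3 y=0. PCs: A@2 B@3

Answer: x=3 y=0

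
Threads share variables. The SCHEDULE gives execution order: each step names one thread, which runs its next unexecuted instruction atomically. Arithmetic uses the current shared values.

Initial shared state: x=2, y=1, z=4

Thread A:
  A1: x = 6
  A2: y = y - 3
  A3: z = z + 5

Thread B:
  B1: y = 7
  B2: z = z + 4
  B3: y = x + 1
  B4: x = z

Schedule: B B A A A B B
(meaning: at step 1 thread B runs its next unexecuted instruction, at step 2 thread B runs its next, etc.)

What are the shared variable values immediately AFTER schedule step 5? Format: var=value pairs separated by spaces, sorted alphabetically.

Step 1: thread B executes B1 (y = 7). Shared: x=2 y=7 z=4. PCs: A@0 B@1
Step 2: thread B executes B2 (z = z + 4). Shared: x=2 y=7 z=8. PCs: A@0 B@2
Step 3: thread A executes A1 (x = 6). Shared: x=6 y=7 z=8. PCs: A@1 B@2
Step 4: thread A executes A2 (y = y - 3). Shared: x=6 y=4 z=8. PCs: A@2 B@2
Step 5: thread A executes A3 (z = z + 5). Shared: x=6 y=4 z=13. PCs: A@3 B@2

Answer: x=6 y=4 z=13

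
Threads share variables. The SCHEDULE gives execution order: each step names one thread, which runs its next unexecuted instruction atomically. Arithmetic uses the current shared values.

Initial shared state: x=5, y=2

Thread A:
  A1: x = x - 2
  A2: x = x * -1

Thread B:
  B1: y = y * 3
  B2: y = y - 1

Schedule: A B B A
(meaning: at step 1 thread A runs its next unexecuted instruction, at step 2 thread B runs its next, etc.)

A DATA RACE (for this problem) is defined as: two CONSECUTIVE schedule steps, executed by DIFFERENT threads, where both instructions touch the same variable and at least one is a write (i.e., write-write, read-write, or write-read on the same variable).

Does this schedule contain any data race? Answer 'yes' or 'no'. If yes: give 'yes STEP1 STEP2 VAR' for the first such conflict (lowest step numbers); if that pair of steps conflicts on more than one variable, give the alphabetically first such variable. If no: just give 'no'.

Steps 1,2: A(r=x,w=x) vs B(r=y,w=y). No conflict.
Steps 2,3: same thread (B). No race.
Steps 3,4: B(r=y,w=y) vs A(r=x,w=x). No conflict.

Answer: no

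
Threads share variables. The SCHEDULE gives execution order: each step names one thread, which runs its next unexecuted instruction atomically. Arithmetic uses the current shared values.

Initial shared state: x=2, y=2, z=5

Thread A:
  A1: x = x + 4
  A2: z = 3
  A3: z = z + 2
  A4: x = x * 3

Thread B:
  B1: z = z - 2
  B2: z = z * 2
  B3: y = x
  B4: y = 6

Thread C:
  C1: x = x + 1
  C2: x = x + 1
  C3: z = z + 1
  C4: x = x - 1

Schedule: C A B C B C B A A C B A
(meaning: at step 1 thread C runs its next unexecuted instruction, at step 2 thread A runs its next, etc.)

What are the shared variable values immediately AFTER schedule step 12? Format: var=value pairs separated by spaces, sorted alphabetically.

Step 1: thread C executes C1 (x = x + 1). Shared: x=3 y=2 z=5. PCs: A@0 B@0 C@1
Step 2: thread A executes A1 (x = x + 4). Shared: x=7 y=2 z=5. PCs: A@1 B@0 C@1
Step 3: thread B executes B1 (z = z - 2). Shared: x=7 y=2 z=3. PCs: A@1 B@1 C@1
Step 4: thread C executes C2 (x = x + 1). Shared: x=8 y=2 z=3. PCs: A@1 B@1 C@2
Step 5: thread B executes B2 (z = z * 2). Shared: x=8 y=2 z=6. PCs: A@1 B@2 C@2
Step 6: thread C executes C3 (z = z + 1). Shared: x=8 y=2 z=7. PCs: A@1 B@2 C@3
Step 7: thread B executes B3 (y = x). Shared: x=8 y=8 z=7. PCs: A@1 B@3 C@3
Step 8: thread A executes A2 (z = 3). Shared: x=8 y=8 z=3. PCs: A@2 B@3 C@3
Step 9: thread A executes A3 (z = z + 2). Shared: x=8 y=8 z=5. PCs: A@3 B@3 C@3
Step 10: thread C executes C4 (x = x - 1). Shared: x=7 y=8 z=5. PCs: A@3 B@3 C@4
Step 11: thread B executes B4 (y = 6). Shared: x=7 y=6 z=5. PCs: A@3 B@4 C@4
Step 12: thread A executes A4 (x = x * 3). Shared: x=21 y=6 z=5. PCs: A@4 B@4 C@4

Answer: x=21 y=6 z=5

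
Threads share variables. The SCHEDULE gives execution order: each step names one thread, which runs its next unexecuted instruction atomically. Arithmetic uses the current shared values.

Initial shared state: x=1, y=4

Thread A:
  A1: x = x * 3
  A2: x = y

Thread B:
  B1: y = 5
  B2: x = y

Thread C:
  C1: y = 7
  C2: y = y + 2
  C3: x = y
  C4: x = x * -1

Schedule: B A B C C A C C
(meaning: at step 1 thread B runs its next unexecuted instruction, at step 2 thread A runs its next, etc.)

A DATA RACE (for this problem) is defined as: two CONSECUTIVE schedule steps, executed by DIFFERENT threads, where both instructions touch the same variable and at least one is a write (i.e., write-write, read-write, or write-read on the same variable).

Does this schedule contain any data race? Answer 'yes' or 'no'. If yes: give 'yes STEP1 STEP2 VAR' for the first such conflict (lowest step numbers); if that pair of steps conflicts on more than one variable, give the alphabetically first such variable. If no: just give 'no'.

Answer: yes 2 3 x

Derivation:
Steps 1,2: B(r=-,w=y) vs A(r=x,w=x). No conflict.
Steps 2,3: A(x = x * 3) vs B(x = y). RACE on x (W-W).
Steps 3,4: B(x = y) vs C(y = 7). RACE on y (R-W).
Steps 4,5: same thread (C). No race.
Steps 5,6: C(y = y + 2) vs A(x = y). RACE on y (W-R).
Steps 6,7: A(x = y) vs C(x = y). RACE on x (W-W).
Steps 7,8: same thread (C). No race.
First conflict at steps 2,3.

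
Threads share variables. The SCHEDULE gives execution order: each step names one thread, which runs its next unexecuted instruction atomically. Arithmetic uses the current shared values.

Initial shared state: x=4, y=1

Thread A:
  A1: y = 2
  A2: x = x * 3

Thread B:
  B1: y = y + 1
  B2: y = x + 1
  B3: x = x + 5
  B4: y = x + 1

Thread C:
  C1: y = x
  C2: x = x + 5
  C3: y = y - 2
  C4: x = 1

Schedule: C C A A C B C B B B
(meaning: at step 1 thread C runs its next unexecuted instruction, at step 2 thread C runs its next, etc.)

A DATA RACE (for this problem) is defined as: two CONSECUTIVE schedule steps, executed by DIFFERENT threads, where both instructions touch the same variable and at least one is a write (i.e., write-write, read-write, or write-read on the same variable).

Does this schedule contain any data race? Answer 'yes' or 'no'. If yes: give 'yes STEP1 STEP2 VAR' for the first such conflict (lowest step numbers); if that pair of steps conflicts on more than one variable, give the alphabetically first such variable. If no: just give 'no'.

Steps 1,2: same thread (C). No race.
Steps 2,3: C(r=x,w=x) vs A(r=-,w=y). No conflict.
Steps 3,4: same thread (A). No race.
Steps 4,5: A(r=x,w=x) vs C(r=y,w=y). No conflict.
Steps 5,6: C(y = y - 2) vs B(y = y + 1). RACE on y (W-W).
Steps 6,7: B(r=y,w=y) vs C(r=-,w=x). No conflict.
Steps 7,8: C(x = 1) vs B(y = x + 1). RACE on x (W-R).
Steps 8,9: same thread (B). No race.
Steps 9,10: same thread (B). No race.
First conflict at steps 5,6.

Answer: yes 5 6 y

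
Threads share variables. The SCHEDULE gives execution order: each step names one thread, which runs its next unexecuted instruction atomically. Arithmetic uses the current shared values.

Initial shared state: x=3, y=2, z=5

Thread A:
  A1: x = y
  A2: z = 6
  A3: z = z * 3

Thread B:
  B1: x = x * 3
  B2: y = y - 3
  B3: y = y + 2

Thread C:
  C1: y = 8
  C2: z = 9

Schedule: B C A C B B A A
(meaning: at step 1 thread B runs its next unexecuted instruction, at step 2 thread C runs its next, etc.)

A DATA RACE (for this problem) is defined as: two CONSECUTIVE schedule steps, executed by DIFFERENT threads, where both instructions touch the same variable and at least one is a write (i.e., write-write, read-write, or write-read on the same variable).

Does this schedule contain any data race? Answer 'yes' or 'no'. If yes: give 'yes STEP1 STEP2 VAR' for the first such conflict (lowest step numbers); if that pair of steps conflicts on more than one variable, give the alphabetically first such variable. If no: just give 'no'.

Steps 1,2: B(r=x,w=x) vs C(r=-,w=y). No conflict.
Steps 2,3: C(y = 8) vs A(x = y). RACE on y (W-R).
Steps 3,4: A(r=y,w=x) vs C(r=-,w=z). No conflict.
Steps 4,5: C(r=-,w=z) vs B(r=y,w=y). No conflict.
Steps 5,6: same thread (B). No race.
Steps 6,7: B(r=y,w=y) vs A(r=-,w=z). No conflict.
Steps 7,8: same thread (A). No race.
First conflict at steps 2,3.

Answer: yes 2 3 y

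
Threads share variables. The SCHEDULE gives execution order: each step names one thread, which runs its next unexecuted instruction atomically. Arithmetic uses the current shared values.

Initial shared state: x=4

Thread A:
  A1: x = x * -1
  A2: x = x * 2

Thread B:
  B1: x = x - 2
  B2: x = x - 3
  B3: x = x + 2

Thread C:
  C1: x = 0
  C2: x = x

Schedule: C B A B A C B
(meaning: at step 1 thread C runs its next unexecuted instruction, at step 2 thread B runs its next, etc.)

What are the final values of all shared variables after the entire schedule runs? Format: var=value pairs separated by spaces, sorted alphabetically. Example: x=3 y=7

Step 1: thread C executes C1 (x = 0). Shared: x=0. PCs: A@0 B@0 C@1
Step 2: thread B executes B1 (x = x - 2). Shared: x=-2. PCs: A@0 B@1 C@1
Step 3: thread A executes A1 (x = x * -1). Shared: x=2. PCs: A@1 B@1 C@1
Step 4: thread B executes B2 (x = x - 3). Shared: x=-1. PCs: A@1 B@2 C@1
Step 5: thread A executes A2 (x = x * 2). Shared: x=-2. PCs: A@2 B@2 C@1
Step 6: thread C executes C2 (x = x). Shared: x=-2. PCs: A@2 B@2 C@2
Step 7: thread B executes B3 (x = x + 2). Shared: x=0. PCs: A@2 B@3 C@2

Answer: x=0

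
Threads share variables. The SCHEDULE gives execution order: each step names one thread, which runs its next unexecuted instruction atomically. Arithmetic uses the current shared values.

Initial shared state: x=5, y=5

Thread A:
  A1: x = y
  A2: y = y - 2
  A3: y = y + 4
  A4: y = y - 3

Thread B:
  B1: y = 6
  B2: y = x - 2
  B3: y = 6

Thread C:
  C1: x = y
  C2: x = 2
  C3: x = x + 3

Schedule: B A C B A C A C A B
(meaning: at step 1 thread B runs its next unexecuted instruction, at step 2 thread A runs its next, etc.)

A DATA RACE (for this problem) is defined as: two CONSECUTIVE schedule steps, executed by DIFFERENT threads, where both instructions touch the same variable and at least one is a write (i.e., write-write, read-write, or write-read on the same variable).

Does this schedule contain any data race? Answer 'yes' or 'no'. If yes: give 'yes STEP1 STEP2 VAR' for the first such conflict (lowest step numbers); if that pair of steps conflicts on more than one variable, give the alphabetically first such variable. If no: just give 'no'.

Answer: yes 1 2 y

Derivation:
Steps 1,2: B(y = 6) vs A(x = y). RACE on y (W-R).
Steps 2,3: A(x = y) vs C(x = y). RACE on x (W-W).
Steps 3,4: C(x = y) vs B(y = x - 2). RACE on x (W-R), y (R-W). Multiple vars; alphabetically first is x.
Steps 4,5: B(y = x - 2) vs A(y = y - 2). RACE on y (W-W).
Steps 5,6: A(r=y,w=y) vs C(r=-,w=x). No conflict.
Steps 6,7: C(r=-,w=x) vs A(r=y,w=y). No conflict.
Steps 7,8: A(r=y,w=y) vs C(r=x,w=x). No conflict.
Steps 8,9: C(r=x,w=x) vs A(r=y,w=y). No conflict.
Steps 9,10: A(y = y - 3) vs B(y = 6). RACE on y (W-W).
First conflict at steps 1,2.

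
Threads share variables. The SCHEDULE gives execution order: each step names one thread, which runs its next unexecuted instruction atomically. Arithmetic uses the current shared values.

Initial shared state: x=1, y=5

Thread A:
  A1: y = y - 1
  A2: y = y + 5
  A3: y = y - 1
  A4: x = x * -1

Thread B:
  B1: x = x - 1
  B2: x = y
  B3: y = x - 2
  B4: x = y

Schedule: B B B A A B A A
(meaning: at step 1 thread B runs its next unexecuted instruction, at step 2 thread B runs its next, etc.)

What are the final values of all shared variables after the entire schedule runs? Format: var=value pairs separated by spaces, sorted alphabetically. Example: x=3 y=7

Step 1: thread B executes B1 (x = x - 1). Shared: x=0 y=5. PCs: A@0 B@1
Step 2: thread B executes B2 (x = y). Shared: x=5 y=5. PCs: A@0 B@2
Step 3: thread B executes B3 (y = x - 2). Shared: x=5 y=3. PCs: A@0 B@3
Step 4: thread A executes A1 (y = y - 1). Shared: x=5 y=2. PCs: A@1 B@3
Step 5: thread A executes A2 (y = y + 5). Shared: x=5 y=7. PCs: A@2 B@3
Step 6: thread B executes B4 (x = y). Shared: x=7 y=7. PCs: A@2 B@4
Step 7: thread A executes A3 (y = y - 1). Shared: x=7 y=6. PCs: A@3 B@4
Step 8: thread A executes A4 (x = x * -1). Shared: x=-7 y=6. PCs: A@4 B@4

Answer: x=-7 y=6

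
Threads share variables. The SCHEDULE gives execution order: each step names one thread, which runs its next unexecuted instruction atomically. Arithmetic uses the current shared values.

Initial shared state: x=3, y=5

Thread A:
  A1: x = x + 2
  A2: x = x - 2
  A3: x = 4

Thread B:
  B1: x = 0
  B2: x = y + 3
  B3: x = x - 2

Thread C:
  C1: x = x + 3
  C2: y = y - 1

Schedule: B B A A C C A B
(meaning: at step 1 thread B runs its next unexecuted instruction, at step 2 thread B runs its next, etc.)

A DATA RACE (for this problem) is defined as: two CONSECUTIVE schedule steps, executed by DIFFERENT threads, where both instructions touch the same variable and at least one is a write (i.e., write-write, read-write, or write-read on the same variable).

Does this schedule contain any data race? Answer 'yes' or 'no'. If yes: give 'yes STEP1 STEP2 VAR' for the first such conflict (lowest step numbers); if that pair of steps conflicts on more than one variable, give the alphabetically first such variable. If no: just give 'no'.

Answer: yes 2 3 x

Derivation:
Steps 1,2: same thread (B). No race.
Steps 2,3: B(x = y + 3) vs A(x = x + 2). RACE on x (W-W).
Steps 3,4: same thread (A). No race.
Steps 4,5: A(x = x - 2) vs C(x = x + 3). RACE on x (W-W).
Steps 5,6: same thread (C). No race.
Steps 6,7: C(r=y,w=y) vs A(r=-,w=x). No conflict.
Steps 7,8: A(x = 4) vs B(x = x - 2). RACE on x (W-W).
First conflict at steps 2,3.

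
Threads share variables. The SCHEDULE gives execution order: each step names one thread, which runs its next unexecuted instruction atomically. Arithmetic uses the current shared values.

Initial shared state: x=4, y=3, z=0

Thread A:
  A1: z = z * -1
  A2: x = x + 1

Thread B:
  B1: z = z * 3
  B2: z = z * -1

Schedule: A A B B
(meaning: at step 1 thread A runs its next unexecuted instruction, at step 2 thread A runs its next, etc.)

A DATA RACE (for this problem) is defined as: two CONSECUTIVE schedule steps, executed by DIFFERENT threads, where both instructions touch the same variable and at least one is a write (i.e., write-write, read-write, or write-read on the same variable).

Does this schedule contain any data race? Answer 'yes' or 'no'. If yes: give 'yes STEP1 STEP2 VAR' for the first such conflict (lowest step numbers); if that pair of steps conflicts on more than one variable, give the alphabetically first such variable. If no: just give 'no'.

Steps 1,2: same thread (A). No race.
Steps 2,3: A(r=x,w=x) vs B(r=z,w=z). No conflict.
Steps 3,4: same thread (B). No race.

Answer: no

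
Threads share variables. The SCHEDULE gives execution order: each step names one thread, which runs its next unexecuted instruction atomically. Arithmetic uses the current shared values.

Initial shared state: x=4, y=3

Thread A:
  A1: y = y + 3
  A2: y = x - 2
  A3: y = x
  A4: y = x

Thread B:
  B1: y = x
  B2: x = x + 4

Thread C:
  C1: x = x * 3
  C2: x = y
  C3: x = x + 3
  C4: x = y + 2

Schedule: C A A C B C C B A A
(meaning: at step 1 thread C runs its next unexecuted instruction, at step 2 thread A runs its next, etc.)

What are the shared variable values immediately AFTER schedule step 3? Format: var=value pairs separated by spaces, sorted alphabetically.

Step 1: thread C executes C1 (x = x * 3). Shared: x=12 y=3. PCs: A@0 B@0 C@1
Step 2: thread A executes A1 (y = y + 3). Shared: x=12 y=6. PCs: A@1 B@0 C@1
Step 3: thread A executes A2 (y = x - 2). Shared: x=12 y=10. PCs: A@2 B@0 C@1

Answer: x=12 y=10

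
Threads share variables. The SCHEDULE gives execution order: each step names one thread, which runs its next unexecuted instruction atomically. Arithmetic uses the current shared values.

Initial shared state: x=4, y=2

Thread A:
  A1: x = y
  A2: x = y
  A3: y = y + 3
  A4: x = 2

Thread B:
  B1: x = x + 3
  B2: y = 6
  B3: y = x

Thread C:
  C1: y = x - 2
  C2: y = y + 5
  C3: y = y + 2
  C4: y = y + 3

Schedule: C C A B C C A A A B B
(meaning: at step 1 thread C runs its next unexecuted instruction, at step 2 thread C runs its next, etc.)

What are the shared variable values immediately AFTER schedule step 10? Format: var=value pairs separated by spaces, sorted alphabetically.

Answer: x=2 y=6

Derivation:
Step 1: thread C executes C1 (y = x - 2). Shared: x=4 y=2. PCs: A@0 B@0 C@1
Step 2: thread C executes C2 (y = y + 5). Shared: x=4 y=7. PCs: A@0 B@0 C@2
Step 3: thread A executes A1 (x = y). Shared: x=7 y=7. PCs: A@1 B@0 C@2
Step 4: thread B executes B1 (x = x + 3). Shared: x=10 y=7. PCs: A@1 B@1 C@2
Step 5: thread C executes C3 (y = y + 2). Shared: x=10 y=9. PCs: A@1 B@1 C@3
Step 6: thread C executes C4 (y = y + 3). Shared: x=10 y=12. PCs: A@1 B@1 C@4
Step 7: thread A executes A2 (x = y). Shared: x=12 y=12. PCs: A@2 B@1 C@4
Step 8: thread A executes A3 (y = y + 3). Shared: x=12 y=15. PCs: A@3 B@1 C@4
Step 9: thread A executes A4 (x = 2). Shared: x=2 y=15. PCs: A@4 B@1 C@4
Step 10: thread B executes B2 (y = 6). Shared: x=2 y=6. PCs: A@4 B@2 C@4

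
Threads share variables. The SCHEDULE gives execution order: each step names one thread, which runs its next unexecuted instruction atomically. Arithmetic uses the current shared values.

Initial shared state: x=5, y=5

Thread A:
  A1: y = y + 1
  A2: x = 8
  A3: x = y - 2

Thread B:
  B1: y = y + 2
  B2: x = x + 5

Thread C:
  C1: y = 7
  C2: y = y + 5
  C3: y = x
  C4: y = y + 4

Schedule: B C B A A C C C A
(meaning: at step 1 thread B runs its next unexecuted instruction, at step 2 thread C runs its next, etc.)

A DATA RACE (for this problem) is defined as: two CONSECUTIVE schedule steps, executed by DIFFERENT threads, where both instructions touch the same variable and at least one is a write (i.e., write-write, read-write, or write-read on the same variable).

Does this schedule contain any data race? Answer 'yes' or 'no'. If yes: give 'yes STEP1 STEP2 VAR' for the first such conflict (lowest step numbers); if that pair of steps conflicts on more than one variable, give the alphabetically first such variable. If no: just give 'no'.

Steps 1,2: B(y = y + 2) vs C(y = 7). RACE on y (W-W).
Steps 2,3: C(r=-,w=y) vs B(r=x,w=x). No conflict.
Steps 3,4: B(r=x,w=x) vs A(r=y,w=y). No conflict.
Steps 4,5: same thread (A). No race.
Steps 5,6: A(r=-,w=x) vs C(r=y,w=y). No conflict.
Steps 6,7: same thread (C). No race.
Steps 7,8: same thread (C). No race.
Steps 8,9: C(y = y + 4) vs A(x = y - 2). RACE on y (W-R).
First conflict at steps 1,2.

Answer: yes 1 2 y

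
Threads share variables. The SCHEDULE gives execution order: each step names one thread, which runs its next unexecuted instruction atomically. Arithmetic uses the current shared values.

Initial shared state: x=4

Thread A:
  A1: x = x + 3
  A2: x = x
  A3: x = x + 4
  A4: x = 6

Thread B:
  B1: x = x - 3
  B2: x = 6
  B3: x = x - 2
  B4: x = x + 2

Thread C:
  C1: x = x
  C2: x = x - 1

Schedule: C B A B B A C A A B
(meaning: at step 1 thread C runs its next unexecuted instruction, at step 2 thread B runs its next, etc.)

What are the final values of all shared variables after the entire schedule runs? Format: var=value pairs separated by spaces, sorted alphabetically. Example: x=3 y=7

Step 1: thread C executes C1 (x = x). Shared: x=4. PCs: A@0 B@0 C@1
Step 2: thread B executes B1 (x = x - 3). Shared: x=1. PCs: A@0 B@1 C@1
Step 3: thread A executes A1 (x = x + 3). Shared: x=4. PCs: A@1 B@1 C@1
Step 4: thread B executes B2 (x = 6). Shared: x=6. PCs: A@1 B@2 C@1
Step 5: thread B executes B3 (x = x - 2). Shared: x=4. PCs: A@1 B@3 C@1
Step 6: thread A executes A2 (x = x). Shared: x=4. PCs: A@2 B@3 C@1
Step 7: thread C executes C2 (x = x - 1). Shared: x=3. PCs: A@2 B@3 C@2
Step 8: thread A executes A3 (x = x + 4). Shared: x=7. PCs: A@3 B@3 C@2
Step 9: thread A executes A4 (x = 6). Shared: x=6. PCs: A@4 B@3 C@2
Step 10: thread B executes B4 (x = x + 2). Shared: x=8. PCs: A@4 B@4 C@2

Answer: x=8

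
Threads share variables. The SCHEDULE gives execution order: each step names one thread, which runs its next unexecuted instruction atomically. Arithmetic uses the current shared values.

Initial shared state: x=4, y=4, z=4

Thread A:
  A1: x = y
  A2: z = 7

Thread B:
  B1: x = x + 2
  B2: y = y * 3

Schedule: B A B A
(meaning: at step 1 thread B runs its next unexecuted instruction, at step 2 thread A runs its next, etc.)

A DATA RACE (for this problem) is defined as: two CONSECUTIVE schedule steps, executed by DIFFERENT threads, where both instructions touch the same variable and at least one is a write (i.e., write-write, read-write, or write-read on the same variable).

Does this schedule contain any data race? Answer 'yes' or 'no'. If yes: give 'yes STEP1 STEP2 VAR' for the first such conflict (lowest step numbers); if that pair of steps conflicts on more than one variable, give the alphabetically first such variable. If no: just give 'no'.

Answer: yes 1 2 x

Derivation:
Steps 1,2: B(x = x + 2) vs A(x = y). RACE on x (W-W).
Steps 2,3: A(x = y) vs B(y = y * 3). RACE on y (R-W).
Steps 3,4: B(r=y,w=y) vs A(r=-,w=z). No conflict.
First conflict at steps 1,2.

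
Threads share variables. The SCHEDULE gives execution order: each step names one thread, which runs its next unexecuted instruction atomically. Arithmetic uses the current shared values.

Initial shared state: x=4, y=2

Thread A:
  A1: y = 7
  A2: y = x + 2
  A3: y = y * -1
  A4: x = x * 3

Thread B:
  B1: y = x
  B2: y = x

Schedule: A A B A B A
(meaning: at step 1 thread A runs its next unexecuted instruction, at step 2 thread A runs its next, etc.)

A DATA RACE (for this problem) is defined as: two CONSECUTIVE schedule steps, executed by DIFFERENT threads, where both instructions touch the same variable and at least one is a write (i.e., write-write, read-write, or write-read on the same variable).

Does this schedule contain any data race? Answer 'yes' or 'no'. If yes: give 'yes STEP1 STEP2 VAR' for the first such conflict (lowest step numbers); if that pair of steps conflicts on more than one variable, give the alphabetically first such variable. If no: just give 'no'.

Steps 1,2: same thread (A). No race.
Steps 2,3: A(y = x + 2) vs B(y = x). RACE on y (W-W).
Steps 3,4: B(y = x) vs A(y = y * -1). RACE on y (W-W).
Steps 4,5: A(y = y * -1) vs B(y = x). RACE on y (W-W).
Steps 5,6: B(y = x) vs A(x = x * 3). RACE on x (R-W).
First conflict at steps 2,3.

Answer: yes 2 3 y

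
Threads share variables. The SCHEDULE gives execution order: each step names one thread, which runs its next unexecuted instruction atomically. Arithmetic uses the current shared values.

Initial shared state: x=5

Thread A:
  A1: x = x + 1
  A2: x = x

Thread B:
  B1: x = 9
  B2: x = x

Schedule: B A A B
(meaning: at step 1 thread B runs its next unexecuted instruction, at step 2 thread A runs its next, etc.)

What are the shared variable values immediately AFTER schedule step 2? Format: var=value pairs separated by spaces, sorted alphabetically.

Answer: x=10

Derivation:
Step 1: thread B executes B1 (x = 9). Shared: x=9. PCs: A@0 B@1
Step 2: thread A executes A1 (x = x + 1). Shared: x=10. PCs: A@1 B@1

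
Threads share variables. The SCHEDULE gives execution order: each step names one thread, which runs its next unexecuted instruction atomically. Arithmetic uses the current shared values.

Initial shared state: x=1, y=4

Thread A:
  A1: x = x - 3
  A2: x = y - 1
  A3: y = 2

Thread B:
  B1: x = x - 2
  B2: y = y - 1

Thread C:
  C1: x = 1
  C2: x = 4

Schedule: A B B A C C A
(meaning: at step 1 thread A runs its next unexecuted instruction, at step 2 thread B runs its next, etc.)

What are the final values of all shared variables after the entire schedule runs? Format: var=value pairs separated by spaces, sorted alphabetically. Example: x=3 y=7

Answer: x=4 y=2

Derivation:
Step 1: thread A executes A1 (x = x - 3). Shared: x=-2 y=4. PCs: A@1 B@0 C@0
Step 2: thread B executes B1 (x = x - 2). Shared: x=-4 y=4. PCs: A@1 B@1 C@0
Step 3: thread B executes B2 (y = y - 1). Shared: x=-4 y=3. PCs: A@1 B@2 C@0
Step 4: thread A executes A2 (x = y - 1). Shared: x=2 y=3. PCs: A@2 B@2 C@0
Step 5: thread C executes C1 (x = 1). Shared: x=1 y=3. PCs: A@2 B@2 C@1
Step 6: thread C executes C2 (x = 4). Shared: x=4 y=3. PCs: A@2 B@2 C@2
Step 7: thread A executes A3 (y = 2). Shared: x=4 y=2. PCs: A@3 B@2 C@2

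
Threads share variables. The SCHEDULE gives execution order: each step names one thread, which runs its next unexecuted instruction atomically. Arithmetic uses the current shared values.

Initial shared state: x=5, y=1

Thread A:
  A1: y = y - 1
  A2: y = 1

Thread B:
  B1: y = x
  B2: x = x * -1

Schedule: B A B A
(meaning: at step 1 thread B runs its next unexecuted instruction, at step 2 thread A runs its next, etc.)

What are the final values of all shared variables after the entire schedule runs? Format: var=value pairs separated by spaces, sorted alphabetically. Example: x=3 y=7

Step 1: thread B executes B1 (y = x). Shared: x=5 y=5. PCs: A@0 B@1
Step 2: thread A executes A1 (y = y - 1). Shared: x=5 y=4. PCs: A@1 B@1
Step 3: thread B executes B2 (x = x * -1). Shared: x=-5 y=4. PCs: A@1 B@2
Step 4: thread A executes A2 (y = 1). Shared: x=-5 y=1. PCs: A@2 B@2

Answer: x=-5 y=1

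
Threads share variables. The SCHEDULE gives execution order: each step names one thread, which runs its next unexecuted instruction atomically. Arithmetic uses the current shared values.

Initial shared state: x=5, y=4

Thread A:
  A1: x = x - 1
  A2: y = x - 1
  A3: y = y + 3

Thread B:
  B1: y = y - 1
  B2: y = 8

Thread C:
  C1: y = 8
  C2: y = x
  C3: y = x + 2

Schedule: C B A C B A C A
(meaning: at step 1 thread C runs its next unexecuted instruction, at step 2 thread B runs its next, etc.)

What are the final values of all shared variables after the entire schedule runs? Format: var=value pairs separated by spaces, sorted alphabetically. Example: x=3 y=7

Answer: x=4 y=9

Derivation:
Step 1: thread C executes C1 (y = 8). Shared: x=5 y=8. PCs: A@0 B@0 C@1
Step 2: thread B executes B1 (y = y - 1). Shared: x=5 y=7. PCs: A@0 B@1 C@1
Step 3: thread A executes A1 (x = x - 1). Shared: x=4 y=7. PCs: A@1 B@1 C@1
Step 4: thread C executes C2 (y = x). Shared: x=4 y=4. PCs: A@1 B@1 C@2
Step 5: thread B executes B2 (y = 8). Shared: x=4 y=8. PCs: A@1 B@2 C@2
Step 6: thread A executes A2 (y = x - 1). Shared: x=4 y=3. PCs: A@2 B@2 C@2
Step 7: thread C executes C3 (y = x + 2). Shared: x=4 y=6. PCs: A@2 B@2 C@3
Step 8: thread A executes A3 (y = y + 3). Shared: x=4 y=9. PCs: A@3 B@2 C@3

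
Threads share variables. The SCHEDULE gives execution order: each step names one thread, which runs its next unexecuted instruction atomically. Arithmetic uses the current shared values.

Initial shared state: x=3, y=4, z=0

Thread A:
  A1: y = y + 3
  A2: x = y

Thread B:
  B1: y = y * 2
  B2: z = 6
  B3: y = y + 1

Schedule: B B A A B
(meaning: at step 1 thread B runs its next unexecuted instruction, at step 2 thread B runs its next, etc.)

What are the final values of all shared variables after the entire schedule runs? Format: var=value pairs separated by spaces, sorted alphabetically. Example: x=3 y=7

Answer: x=11 y=12 z=6

Derivation:
Step 1: thread B executes B1 (y = y * 2). Shared: x=3 y=8 z=0. PCs: A@0 B@1
Step 2: thread B executes B2 (z = 6). Shared: x=3 y=8 z=6. PCs: A@0 B@2
Step 3: thread A executes A1 (y = y + 3). Shared: x=3 y=11 z=6. PCs: A@1 B@2
Step 4: thread A executes A2 (x = y). Shared: x=11 y=11 z=6. PCs: A@2 B@2
Step 5: thread B executes B3 (y = y + 1). Shared: x=11 y=12 z=6. PCs: A@2 B@3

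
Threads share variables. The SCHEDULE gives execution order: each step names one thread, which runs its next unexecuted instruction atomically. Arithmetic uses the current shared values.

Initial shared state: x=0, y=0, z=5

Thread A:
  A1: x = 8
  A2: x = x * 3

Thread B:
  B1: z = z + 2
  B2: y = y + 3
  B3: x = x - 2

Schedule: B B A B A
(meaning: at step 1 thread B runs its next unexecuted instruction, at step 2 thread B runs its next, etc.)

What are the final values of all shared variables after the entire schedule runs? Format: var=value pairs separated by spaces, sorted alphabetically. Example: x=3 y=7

Answer: x=18 y=3 z=7

Derivation:
Step 1: thread B executes B1 (z = z + 2). Shared: x=0 y=0 z=7. PCs: A@0 B@1
Step 2: thread B executes B2 (y = y + 3). Shared: x=0 y=3 z=7. PCs: A@0 B@2
Step 3: thread A executes A1 (x = 8). Shared: x=8 y=3 z=7. PCs: A@1 B@2
Step 4: thread B executes B3 (x = x - 2). Shared: x=6 y=3 z=7. PCs: A@1 B@3
Step 5: thread A executes A2 (x = x * 3). Shared: x=18 y=3 z=7. PCs: A@2 B@3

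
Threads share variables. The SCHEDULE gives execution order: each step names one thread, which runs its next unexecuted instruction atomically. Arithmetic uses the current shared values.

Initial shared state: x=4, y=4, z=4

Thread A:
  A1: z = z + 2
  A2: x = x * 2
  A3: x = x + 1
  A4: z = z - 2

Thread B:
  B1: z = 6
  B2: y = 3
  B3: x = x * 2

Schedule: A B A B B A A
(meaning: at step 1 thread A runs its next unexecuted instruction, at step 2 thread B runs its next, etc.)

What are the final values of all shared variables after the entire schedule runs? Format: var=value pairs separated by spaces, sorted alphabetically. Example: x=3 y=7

Step 1: thread A executes A1 (z = z + 2). Shared: x=4 y=4 z=6. PCs: A@1 B@0
Step 2: thread B executes B1 (z = 6). Shared: x=4 y=4 z=6. PCs: A@1 B@1
Step 3: thread A executes A2 (x = x * 2). Shared: x=8 y=4 z=6. PCs: A@2 B@1
Step 4: thread B executes B2 (y = 3). Shared: x=8 y=3 z=6. PCs: A@2 B@2
Step 5: thread B executes B3 (x = x * 2). Shared: x=16 y=3 z=6. PCs: A@2 B@3
Step 6: thread A executes A3 (x = x + 1). Shared: x=17 y=3 z=6. PCs: A@3 B@3
Step 7: thread A executes A4 (z = z - 2). Shared: x=17 y=3 z=4. PCs: A@4 B@3

Answer: x=17 y=3 z=4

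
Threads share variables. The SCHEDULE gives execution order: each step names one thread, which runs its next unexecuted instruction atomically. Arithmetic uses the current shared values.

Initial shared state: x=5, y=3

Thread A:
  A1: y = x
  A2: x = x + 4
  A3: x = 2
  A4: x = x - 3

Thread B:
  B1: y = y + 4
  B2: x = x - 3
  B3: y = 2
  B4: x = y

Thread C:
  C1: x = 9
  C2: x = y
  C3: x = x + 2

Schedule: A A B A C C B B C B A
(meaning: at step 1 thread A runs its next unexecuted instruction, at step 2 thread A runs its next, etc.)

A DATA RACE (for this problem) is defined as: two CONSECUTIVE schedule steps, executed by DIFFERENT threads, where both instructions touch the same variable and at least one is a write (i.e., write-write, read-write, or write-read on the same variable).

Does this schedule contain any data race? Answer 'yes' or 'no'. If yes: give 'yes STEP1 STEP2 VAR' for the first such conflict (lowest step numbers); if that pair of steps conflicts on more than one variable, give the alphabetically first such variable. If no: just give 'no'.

Answer: yes 4 5 x

Derivation:
Steps 1,2: same thread (A). No race.
Steps 2,3: A(r=x,w=x) vs B(r=y,w=y). No conflict.
Steps 3,4: B(r=y,w=y) vs A(r=-,w=x). No conflict.
Steps 4,5: A(x = 2) vs C(x = 9). RACE on x (W-W).
Steps 5,6: same thread (C). No race.
Steps 6,7: C(x = y) vs B(x = x - 3). RACE on x (W-W).
Steps 7,8: same thread (B). No race.
Steps 8,9: B(r=-,w=y) vs C(r=x,w=x). No conflict.
Steps 9,10: C(x = x + 2) vs B(x = y). RACE on x (W-W).
Steps 10,11: B(x = y) vs A(x = x - 3). RACE on x (W-W).
First conflict at steps 4,5.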